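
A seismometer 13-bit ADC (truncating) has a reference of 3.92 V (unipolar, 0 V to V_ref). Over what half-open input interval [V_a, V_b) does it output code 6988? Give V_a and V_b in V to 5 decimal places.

[3.34387 V, 3.34435 V)

LSB = 3.92/2^13 = 478.52 µV.
V_a = V_low + 6988·LSB = 3.34387 V; V_b = V_low + 6989·LSB = 3.34435 V.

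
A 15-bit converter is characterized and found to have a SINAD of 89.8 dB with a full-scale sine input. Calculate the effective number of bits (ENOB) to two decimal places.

ENOB = (SINAD − 1.76) / 6.02 = (89.8 − 1.76)/6.02 = 14.625.

14.62 bits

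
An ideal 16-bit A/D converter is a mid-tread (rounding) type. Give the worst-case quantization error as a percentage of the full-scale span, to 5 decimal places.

Rounding → worst-case error = ½ LSB = V_FS/2^17, so 100/131072 = 0.000762939 % of full scale.

0.00076 %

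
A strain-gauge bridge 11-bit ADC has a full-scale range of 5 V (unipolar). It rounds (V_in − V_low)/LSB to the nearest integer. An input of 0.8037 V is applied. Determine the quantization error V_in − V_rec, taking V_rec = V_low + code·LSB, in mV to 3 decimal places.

One LSB is 5 V / 2048 = 2.441 mV.
(V_in − V_low)/LSB = (0.8037 − 0)/0.00244141 = 329.1955 → code 329 (round).
Code 329 maps back to 0 + 329×0.00244141 V = 0.80322266 V.
Error = 0.8037 − 0.80322266 = 0.000477344 V = 0.477 mV.

0.477 mV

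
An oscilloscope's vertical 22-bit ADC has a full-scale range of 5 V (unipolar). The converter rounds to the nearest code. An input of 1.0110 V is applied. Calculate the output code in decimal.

code 848088

Full-scale span = 5 V; LSB = 5/2^22 = 1.19 µV.
(1.0110 − 0) / 1.19209e-06 = 848088.269 LSBs.
Round → code 848088.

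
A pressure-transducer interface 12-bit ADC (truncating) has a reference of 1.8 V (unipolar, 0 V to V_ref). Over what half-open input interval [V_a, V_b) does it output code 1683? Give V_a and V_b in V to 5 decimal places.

[0.73960 V, 0.74004 V)

LSB = 1.8/2^12 = 439.45 µV.
V_a = V_low + 1683·LSB = 0.7396 V; V_b = V_low + 1684·LSB = 0.740039 V.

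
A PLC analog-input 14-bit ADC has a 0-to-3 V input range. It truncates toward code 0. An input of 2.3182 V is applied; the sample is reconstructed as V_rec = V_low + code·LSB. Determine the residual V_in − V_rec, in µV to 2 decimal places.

LSB = 3/2^14 = 183.11 µV.
(V_in − V_low)/LSB = (2.3182 − 0)/0.000183105 = 12660.4629 → code 12660 (floor).
Reconstructed: 2.3181152 V.
Difference: 8.47656e-05 V → 84.77 µV.

84.77 µV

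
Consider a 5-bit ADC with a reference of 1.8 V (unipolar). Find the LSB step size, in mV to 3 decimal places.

Full-scale span = 1.8 V.
LSB = 1.8 / 2^5 = 1.8 / 32 = 0.05625 V = 56.250 mV.

56.250 mV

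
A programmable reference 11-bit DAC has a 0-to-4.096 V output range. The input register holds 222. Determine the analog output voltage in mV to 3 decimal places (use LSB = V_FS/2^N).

LSB = 4.096 V / 2^11 = 2.000 mV.
V_out = 0 + 222 × 0.002 V = 0.444 V.
= 444.000 mV.

444.000 mV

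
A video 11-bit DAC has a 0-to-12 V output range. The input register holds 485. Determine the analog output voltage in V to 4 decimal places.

2.8418 V

LSB = 12 V / 2^11 = 5.859 mV.
V_out = 0 + 485 × 0.00585938 V = 2.8418 V.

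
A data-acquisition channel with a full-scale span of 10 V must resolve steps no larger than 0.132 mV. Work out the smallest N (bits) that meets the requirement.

Number of steps required ≥ 10 V / 0.132 mV = 75757.58.
Need 2^N ≥ 75757.58; 2^16 = 65536, 2^17 = 131072.
Minimum N = 17.

17 bits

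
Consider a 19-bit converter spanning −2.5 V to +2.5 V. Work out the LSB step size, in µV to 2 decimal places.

Full-scale span = 5 V.
LSB = 5 / 2^19 = 5 / 524288 = 9.53674e-06 V = 9.54 µV.

9.54 µV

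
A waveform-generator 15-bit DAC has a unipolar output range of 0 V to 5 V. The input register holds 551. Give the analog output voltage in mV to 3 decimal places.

LSB = 5 V / 2^15 = 152.59 µV.
V_out = 0 + 551 × 0.000152588 V = 0.0840759 V.
= 84.076 mV.

84.076 mV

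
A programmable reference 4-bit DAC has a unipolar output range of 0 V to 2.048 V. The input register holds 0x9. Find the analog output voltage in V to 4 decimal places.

1.1520 V

LSB = 2.048 V / 2^4 = 128.000 mV.
Code 0x9 = 9 decimal.
V_out = 0 + 9 × 0.128 V = 1.152 V.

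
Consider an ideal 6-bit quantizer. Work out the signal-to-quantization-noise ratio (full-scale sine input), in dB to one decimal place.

37.9 dB

SNR ≈ 6.02·N + 1.76 dB = 6.02·6 + 1.76 = 37.88 dB.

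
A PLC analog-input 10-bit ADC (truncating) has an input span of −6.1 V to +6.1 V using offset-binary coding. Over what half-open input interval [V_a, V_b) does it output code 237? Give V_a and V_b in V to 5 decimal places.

LSB = 12.2/2^10 = 11.914 mV.
V_a = V_low + 237·LSB = -3.27637 V; V_b = V_low + 238·LSB = -3.26445 V.

[-3.27637 V, -3.26445 V)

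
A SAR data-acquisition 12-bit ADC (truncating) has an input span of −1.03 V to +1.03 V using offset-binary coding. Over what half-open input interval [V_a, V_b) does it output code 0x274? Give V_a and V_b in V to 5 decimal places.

LSB = 2.06/2^12 = 0.503 mV.
Code 0x274 = 628 decimal.
V_a = V_low + 628·LSB = -0.71416 V; V_b = V_low + 629·LSB = -0.713657 V.

[-0.71416 V, -0.71366 V)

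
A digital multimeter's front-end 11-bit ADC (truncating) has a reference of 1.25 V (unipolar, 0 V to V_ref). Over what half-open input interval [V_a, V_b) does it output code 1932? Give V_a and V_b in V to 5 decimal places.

LSB = 1.25/2^11 = 0.610 mV.
V_a = V_low + 1932·LSB = 1.1792 V; V_b = V_low + 1933·LSB = 1.17981 V.

[1.17920 V, 1.17981 V)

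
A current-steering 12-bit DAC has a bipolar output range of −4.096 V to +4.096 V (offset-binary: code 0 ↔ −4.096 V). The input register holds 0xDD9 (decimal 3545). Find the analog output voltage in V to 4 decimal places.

2.9940 V

LSB = 8.192 V / 2^12 = 2.000 mV.
Code 0xDD9 = 3545 decimal.
V_out = (−4.096) + 3545 × 0.002 V = 2.994 V.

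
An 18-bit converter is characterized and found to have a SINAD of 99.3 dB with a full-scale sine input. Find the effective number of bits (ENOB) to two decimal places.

16.20 bits

ENOB = (SINAD − 1.76) / 6.02 = (99.3 − 1.76)/6.02 = 16.203.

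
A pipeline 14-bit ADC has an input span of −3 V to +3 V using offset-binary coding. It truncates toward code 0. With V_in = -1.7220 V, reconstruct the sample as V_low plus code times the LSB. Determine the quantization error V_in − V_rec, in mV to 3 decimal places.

LSB = 6/2^14 = 366.21 µV.
(-1.7220 − (−3))/0.000366211 = 3489.7920; ⌊·⌋ gives code 3489.
Code 3489 maps back to (−3) + 3489×0.000366211 V = -1.72229 V.
Difference: 0.000290039 V → 0.290 mV.

0.290 mV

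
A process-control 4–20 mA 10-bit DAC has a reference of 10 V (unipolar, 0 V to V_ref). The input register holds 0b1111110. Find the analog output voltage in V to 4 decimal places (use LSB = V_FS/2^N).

1.2305 V

LSB = 10 V / 2^10 = 9.766 mV.
Code 0b1111110 = 126 decimal.
V_out = 0 + 126 × 0.00976562 V = 1.23047 V.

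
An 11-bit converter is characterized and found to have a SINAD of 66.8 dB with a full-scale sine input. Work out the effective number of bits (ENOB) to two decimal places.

ENOB = (SINAD − 1.76) / 6.02 = (66.8 − 1.76)/6.02 = 10.804.

10.80 bits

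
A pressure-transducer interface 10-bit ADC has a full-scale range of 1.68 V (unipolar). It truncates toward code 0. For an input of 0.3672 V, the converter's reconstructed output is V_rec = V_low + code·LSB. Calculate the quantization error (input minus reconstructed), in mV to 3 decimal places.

LSB = 1.68/2^10 = 1.641 mV.
Scaled input = 223.8171 LSBs, so code = 223.
Reconstructed: 0.36585937 V.
Error = 0.3672 − 0.36585937 = 0.00134063 V = 1.341 mV.

1.341 mV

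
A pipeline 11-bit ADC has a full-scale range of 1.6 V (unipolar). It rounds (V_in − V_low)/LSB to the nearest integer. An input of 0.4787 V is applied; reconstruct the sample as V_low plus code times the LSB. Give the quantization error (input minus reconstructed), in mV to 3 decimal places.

One LSB is 1.6 V / 2048 = 0.781 mV.
Scaled input = 612.7360 LSBs, so code = 613.
Reconstructed: 0.47890625 V.
Error = 0.4787 − 0.47890625 = -0.00020625 V = -0.206 mV.

-0.206 mV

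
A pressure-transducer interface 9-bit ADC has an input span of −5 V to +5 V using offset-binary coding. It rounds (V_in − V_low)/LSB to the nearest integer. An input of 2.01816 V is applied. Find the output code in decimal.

code 359

LSB = 10 V / 512 = 19.531 mV.
(V_in − V_low)/LSB = (2.01816 − (−5)) / 0.0195312 = 359.330.
round(359.330) = 359.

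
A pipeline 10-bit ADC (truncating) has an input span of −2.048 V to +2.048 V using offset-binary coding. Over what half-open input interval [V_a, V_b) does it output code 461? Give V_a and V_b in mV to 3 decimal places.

[-204.000 mV, -200.000 mV)

LSB = 4.096/2^10 = 4.000 mV.
V_a = V_low + 461·LSB = -0.204 V; V_b = V_low + 462·LSB = -0.2 V.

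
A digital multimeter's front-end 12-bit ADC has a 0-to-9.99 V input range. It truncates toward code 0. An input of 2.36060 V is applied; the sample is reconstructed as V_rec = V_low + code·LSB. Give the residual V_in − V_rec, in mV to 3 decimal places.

Step size: 9.99 V ÷ 2^12 = 2.439 mV.
(2.36060 − 0)/0.00243896 = 967.8696; ⌊·⌋ gives code 967.
V_rec = 0 + 967·0.00243896 = 2.358479 V.
Error = 2.36060 − 2.358479 = 0.002121 V = 2.121 mV.

2.121 mV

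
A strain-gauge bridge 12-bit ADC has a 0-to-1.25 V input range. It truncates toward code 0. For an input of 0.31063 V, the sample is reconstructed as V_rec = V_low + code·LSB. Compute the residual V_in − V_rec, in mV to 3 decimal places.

One LSB is 1.25 V / 4096 = 305.18 µV.
(0.31063 − 0)/0.000305176 = 1017.8724; ⌊·⌋ gives code 1017.
Reconstructed: 0.31036377 V.
Difference: 0.00026623 V → 0.266 mV.

0.266 mV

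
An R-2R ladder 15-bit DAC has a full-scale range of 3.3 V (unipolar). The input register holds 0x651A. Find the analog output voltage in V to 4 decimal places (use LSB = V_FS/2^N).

LSB = 3.3 V / 2^15 = 100.71 µV.
Code 0x651A = 25882 decimal.
V_out = 0 + 25882 × 0.000100708 V = 2.60652 V.

2.6065 V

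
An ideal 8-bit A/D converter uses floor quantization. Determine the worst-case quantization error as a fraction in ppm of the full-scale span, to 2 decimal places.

Truncating → worst-case error = 1 LSB = V_FS/2^8, so 1e+06/256 = 3906.25 ppm of full scale.

3906.25 ppm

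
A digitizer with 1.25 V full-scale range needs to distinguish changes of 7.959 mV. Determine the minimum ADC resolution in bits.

8 bits

Number of steps required ≥ 1.25 V / 7.959 mV = 157.05.
Need 2^N ≥ 157.05; 2^7 = 128, 2^8 = 256.
Minimum N = 8.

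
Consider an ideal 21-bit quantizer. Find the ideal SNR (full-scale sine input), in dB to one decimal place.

128.2 dB

SNR ≈ 6.02·N + 1.76 dB = 6.02·21 + 1.76 = 128.18 dB.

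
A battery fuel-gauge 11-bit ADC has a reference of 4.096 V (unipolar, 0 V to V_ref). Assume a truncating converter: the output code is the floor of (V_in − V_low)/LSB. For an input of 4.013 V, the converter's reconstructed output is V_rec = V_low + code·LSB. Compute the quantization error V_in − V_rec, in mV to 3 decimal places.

1.000 mV

One LSB is 4.096 V / 2048 = 2.000 mV.
(4.013 − 0)/0.002 = 2006.5000; ⌊·⌋ gives code 2006.
V_rec = 0 + 2006·0.002 = 4.012 V.
Error = 4.013 − 4.012 = 0.001 V = 1.000 mV.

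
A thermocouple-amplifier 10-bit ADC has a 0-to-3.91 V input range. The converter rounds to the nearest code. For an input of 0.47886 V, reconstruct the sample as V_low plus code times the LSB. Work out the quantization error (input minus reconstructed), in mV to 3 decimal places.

One LSB is 3.91 V / 1024 = 3.818 mV.
(V_in − V_low)/LSB = (0.47886 − 0)/0.00381836 = 125.4099 → code 125 (round).
Code 125 maps back to 0 + 125×0.00381836 V = 0.47729492 V.
V_in − V_rec = 0.00156508 V = 1.565 mV.

1.565 mV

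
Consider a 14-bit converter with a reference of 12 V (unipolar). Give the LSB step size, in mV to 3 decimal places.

0.732 mV

Full-scale span = 12 V.
LSB = 12 / 2^14 = 12 / 16384 = 0.000732422 V = 0.732 mV.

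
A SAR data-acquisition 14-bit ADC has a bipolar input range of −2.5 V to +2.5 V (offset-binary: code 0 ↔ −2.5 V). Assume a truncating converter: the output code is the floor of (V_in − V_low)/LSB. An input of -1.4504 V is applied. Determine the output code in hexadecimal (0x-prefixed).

Full-scale span = 5 V; LSB = 5/2^14 = 305.18 µV.
(-1.4504 − (−2.5)) / 0.000305176 = 3439.329 LSBs.
Floor → code 3439.
In hexadecimal (0x-prefixed): 0xD6F.

code 0xD6F (decimal 3439)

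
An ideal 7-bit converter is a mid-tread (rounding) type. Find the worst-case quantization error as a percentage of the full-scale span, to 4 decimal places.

Rounding → worst-case error = ½ LSB = V_FS/2^8, so 100/256 = 0.390625 % of full scale.

0.3906 %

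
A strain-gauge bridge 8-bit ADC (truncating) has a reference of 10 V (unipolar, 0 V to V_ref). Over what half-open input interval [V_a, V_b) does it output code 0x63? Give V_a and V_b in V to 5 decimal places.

LSB = 10/2^8 = 39.062 mV.
Code 0x63 = 99 decimal.
V_a = V_low + 99·LSB = 3.86719 V; V_b = V_low + 100·LSB = 3.90625 V.

[3.86719 V, 3.90625 V)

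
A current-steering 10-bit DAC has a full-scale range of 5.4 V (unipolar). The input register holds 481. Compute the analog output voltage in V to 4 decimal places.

2.5365 V

LSB = 5.4 V / 2^10 = 5.273 mV.
V_out = 0 + 481 × 0.00527344 V = 2.53652 V.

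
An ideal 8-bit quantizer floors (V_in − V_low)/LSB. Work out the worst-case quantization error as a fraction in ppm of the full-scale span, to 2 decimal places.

Truncating → worst-case error = 1 LSB = V_FS/2^8, so 1e+06/256 = 3906.25 ppm of full scale.

3906.25 ppm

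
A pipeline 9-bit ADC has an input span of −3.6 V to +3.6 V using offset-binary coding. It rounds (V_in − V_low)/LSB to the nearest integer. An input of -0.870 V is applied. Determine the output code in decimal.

code 194

Full-scale span = 7.2 V; LSB = 7.2/2^9 = 14.062 mV.
(V_in − V_low)/LSB = (-0.870 − (−3.6)) / 0.0140625 = 194.133.
Round → code 194.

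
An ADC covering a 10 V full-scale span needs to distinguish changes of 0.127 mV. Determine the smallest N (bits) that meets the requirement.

Number of steps required ≥ 10 V / 0.127 mV = 78740.16.
Need 2^N ≥ 78740.16; 2^16 = 65536, 2^17 = 131072.
Minimum N = 17.

17 bits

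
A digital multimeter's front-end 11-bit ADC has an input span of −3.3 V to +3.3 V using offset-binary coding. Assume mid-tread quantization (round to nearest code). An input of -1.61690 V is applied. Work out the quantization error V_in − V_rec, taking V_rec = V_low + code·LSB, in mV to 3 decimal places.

0.873 mV

One LSB is 6.6 V / 2048 = 3.223 mV.
Scaled input = 522.2710 LSBs, so code = 522.
Code 522 maps back to (−3.3) + 522×0.00322266 V = -1.6177734 V.
Difference: 0.000873437 V → 0.873 mV.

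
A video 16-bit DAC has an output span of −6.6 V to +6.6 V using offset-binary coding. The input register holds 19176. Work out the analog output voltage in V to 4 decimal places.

LSB = 13.2 V / 2^16 = 201.42 µV.
V_out = (−6.6) + 19176 × 0.000201416 V = -2.73765 V.

-2.7376 V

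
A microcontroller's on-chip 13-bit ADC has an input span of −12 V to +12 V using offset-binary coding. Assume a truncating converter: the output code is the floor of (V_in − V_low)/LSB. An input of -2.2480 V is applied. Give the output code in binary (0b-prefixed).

code 0b110100000000 (decimal 3328)

With 8192 levels over 24 V, one step is 2.930 mV.
Input sits at 3328.683 steps above V_low.
So the output code is 3328.
In binary (0b-prefixed): 0b110100000000.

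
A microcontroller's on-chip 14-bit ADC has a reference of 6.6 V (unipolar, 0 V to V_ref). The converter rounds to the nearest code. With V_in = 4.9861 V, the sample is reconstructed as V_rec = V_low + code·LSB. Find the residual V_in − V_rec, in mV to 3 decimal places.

-0.155 mV

One LSB is 6.6 V / 16384 = 402.83 µV.
(4.9861 − 0)/0.000402832 = 12377.6155; round gives code 12378.
Code 12378 maps back to 0 + 12378×0.000402832 V = 4.9862549 V.
V_in − V_rec = -0.000154883 V = -0.155 mV.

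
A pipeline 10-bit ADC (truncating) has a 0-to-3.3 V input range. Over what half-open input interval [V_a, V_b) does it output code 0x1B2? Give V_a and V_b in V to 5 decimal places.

[1.39863 V, 1.40186 V)

LSB = 3.3/2^10 = 3.223 mV.
Code 0x1B2 = 434 decimal.
V_a = V_low + 434·LSB = 1.39863 V; V_b = V_low + 435·LSB = 1.40186 V.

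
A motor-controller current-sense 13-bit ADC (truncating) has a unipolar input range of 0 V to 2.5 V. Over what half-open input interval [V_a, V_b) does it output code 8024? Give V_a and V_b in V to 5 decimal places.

LSB = 2.5/2^13 = 305.18 µV.
V_a = V_low + 8024·LSB = 2.44873 V; V_b = V_low + 8025·LSB = 2.44904 V.

[2.44873 V, 2.44904 V)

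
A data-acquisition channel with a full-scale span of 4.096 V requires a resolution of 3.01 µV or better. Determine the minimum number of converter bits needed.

21 bits

Number of steps required ≥ 4.096 V / 3.01 µV = 1360797.34.
Need 2^N ≥ 1360797.34; 2^20 = 1048576, 2^21 = 2097152.
Minimum N = 21.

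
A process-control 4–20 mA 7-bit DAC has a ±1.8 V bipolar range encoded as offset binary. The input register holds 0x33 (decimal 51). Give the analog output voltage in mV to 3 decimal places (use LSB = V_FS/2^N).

-365.625 mV

LSB = 3.6 V / 2^7 = 28.125 mV.
Code 0x33 = 51 decimal.
V_out = (−1.8) + 51 × 0.028125 V = -0.365625 V.
= -365.625 mV.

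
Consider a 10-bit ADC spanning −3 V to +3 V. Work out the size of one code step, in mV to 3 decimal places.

5.859 mV

Full-scale span = 6 V.
LSB = 6 / 2^10 = 6 / 1024 = 0.00585938 V = 5.859 mV.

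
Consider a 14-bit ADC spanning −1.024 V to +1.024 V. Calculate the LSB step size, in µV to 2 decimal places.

Full-scale span = 2.048 V.
LSB = 2.048 / 2^14 = 2.048 / 16384 = 0.000125 V = 125.00 µV.

125.00 µV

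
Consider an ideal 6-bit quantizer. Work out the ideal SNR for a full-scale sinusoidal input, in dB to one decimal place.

37.9 dB

SNR ≈ 6.02·N + 1.76 dB = 6.02·6 + 1.76 = 37.88 dB.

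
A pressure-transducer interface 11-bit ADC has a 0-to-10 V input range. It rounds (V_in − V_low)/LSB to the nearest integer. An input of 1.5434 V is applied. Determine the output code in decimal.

Full-scale span = 10 V; LSB = 10/2^11 = 4.883 mV.
(V_in − V_low)/LSB = (1.5434 − 0) / 0.00488281 = 316.088.
round(316.088) = 316.

code 316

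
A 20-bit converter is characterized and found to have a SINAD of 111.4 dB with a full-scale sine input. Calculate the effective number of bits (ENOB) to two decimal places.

18.21 bits

ENOB = (SINAD − 1.76) / 6.02 = (111.4 − 1.76)/6.02 = 18.213.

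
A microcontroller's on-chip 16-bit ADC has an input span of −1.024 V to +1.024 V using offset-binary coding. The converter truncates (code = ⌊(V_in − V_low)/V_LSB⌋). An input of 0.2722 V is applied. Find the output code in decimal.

code 41478

With 65536 levels over 2.048 V, one step is 31.25 µV.
(0.2722 − (−1.024)) / 3.125e-05 = 41478.400 LSBs.
Floor → code 41478.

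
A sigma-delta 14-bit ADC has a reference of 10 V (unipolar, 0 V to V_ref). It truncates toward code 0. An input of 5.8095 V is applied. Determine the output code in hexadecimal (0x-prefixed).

code 0x252E (decimal 9518)

Full-scale span = 10 V; LSB = 10/2^14 = 0.610 mV.
Input sits at 9518.285 steps above V_low.
So the output code is 9518.
In hexadecimal (0x-prefixed): 0x252E.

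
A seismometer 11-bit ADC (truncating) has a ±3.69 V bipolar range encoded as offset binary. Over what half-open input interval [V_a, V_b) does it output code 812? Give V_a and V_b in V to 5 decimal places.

[-0.76395 V, -0.76034 V)

LSB = 7.38/2^11 = 3.604 mV.
V_a = V_low + 812·LSB = -0.763945 V; V_b = V_low + 813·LSB = -0.760342 V.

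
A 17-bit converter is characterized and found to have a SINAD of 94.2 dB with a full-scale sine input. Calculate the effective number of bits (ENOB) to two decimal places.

15.36 bits

ENOB = (SINAD − 1.76) / 6.02 = (94.2 − 1.76)/6.02 = 15.355.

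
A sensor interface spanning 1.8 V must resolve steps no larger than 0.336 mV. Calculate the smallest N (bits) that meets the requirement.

Number of steps required ≥ 1.8 V / 0.336 mV = 5357.14.
Need 2^N ≥ 5357.14; 2^12 = 4096, 2^13 = 8192.
Minimum N = 13.

13 bits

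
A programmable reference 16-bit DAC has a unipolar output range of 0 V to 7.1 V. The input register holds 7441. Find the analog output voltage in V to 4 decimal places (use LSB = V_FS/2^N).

LSB = 7.1 V / 2^16 = 108.34 µV.
V_out = 0 + 7441 × 0.000108337 V = 0.806139 V.

0.8061 V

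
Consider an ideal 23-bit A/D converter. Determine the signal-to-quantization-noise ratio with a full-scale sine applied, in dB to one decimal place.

140.2 dB

SNR ≈ 6.02·N + 1.76 dB = 6.02·23 + 1.76 = 140.22 dB.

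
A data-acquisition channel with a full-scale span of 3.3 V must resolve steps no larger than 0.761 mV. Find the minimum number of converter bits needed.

Number of steps required ≥ 3.3 V / 0.761 mV = 4336.40.
Need 2^N ≥ 4336.40; 2^12 = 4096, 2^13 = 8192.
Minimum N = 13.

13 bits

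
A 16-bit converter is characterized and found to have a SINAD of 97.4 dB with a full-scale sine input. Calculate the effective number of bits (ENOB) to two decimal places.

ENOB = (SINAD − 1.76) / 6.02 = (97.4 − 1.76)/6.02 = 15.887.

15.89 bits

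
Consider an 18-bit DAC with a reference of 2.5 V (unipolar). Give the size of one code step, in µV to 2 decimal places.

9.54 µV

Full-scale span = 2.5 V.
LSB = 2.5 / 2^18 = 2.5 / 262144 = 9.53674e-06 V = 9.54 µV.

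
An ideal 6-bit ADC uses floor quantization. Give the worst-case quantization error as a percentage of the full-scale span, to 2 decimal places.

Truncating → worst-case error = 1 LSB = V_FS/2^6, so 100/64 = 1.5625 % of full scale.

1.56 %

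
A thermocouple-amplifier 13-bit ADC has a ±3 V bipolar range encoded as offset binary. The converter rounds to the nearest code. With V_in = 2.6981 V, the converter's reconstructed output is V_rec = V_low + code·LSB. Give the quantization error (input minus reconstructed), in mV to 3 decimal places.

LSB = 6/2^13 = 0.732 mV.
(2.6981 − (−3))/0.000732422 = 7779.8059; round gives code 7780.
V_rec = (−3) + 7780·0.000732422 = 2.6982422 V.
Difference: -0.000142188 V → -0.142 mV.

-0.142 mV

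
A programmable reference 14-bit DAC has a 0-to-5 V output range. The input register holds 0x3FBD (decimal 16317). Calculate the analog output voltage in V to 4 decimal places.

LSB = 5 V / 2^14 = 305.18 µV.
Code 0x3FBD = 16317 decimal.
V_out = 0 + 16317 × 0.000305176 V = 4.97955 V.

4.9796 V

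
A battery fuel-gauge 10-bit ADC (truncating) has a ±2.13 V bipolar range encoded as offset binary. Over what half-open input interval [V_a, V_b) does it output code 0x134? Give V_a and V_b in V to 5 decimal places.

[-0.84867 V, -0.84451 V)

LSB = 4.26/2^10 = 4.160 mV.
Code 0x134 = 308 decimal.
V_a = V_low + 308·LSB = -0.848672 V; V_b = V_low + 309·LSB = -0.844512 V.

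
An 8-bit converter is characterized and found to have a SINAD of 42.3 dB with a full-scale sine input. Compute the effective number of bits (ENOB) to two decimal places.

ENOB = (SINAD − 1.76) / 6.02 = (42.3 − 1.76)/6.02 = 6.734.

6.73 bits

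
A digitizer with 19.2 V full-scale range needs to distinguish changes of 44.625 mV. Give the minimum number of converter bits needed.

Number of steps required ≥ 19.2 V / 44.625 mV = 430.25.
Need 2^N ≥ 430.25; 2^8 = 256, 2^9 = 512.
Minimum N = 9.

9 bits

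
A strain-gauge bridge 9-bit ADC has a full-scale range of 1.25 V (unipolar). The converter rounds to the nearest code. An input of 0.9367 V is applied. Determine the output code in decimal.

code 384

LSB = 1.25 V / 512 = 2.441 mV.
(V_in − V_low)/LSB = (0.9367 − 0) / 0.00244141 = 383.672.
round(383.672) = 384.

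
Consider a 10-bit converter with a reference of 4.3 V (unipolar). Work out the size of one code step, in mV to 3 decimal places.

4.199 mV

Full-scale span = 4.3 V.
LSB = 4.3 / 2^10 = 4.3 / 1024 = 0.00419922 V = 4.199 mV.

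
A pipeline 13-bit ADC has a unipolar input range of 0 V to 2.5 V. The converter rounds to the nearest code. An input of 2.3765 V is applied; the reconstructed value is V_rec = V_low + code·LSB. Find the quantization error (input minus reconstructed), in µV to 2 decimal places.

One LSB is 2.5 V / 8192 = 305.18 µV.
(2.3765 − 0)/0.000305176 = 7787.3152; round gives code 7787.
V_rec = 0 + 7787·0.000305176 = 2.3764038 V.
Difference: 9.61914e-05 V → 96.19 µV.

96.19 µV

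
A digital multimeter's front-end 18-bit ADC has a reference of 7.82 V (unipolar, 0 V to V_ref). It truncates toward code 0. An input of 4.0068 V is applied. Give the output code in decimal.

code 134316

Full-scale span = 7.82 V; LSB = 7.82/2^18 = 29.83 µV.
Input sits at 134316.954 steps above V_low.
Floor → code 134316.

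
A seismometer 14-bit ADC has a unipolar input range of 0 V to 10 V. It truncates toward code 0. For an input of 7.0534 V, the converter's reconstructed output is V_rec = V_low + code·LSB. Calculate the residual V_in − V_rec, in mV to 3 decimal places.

LSB = 10/2^14 = 0.610 mV.
(7.0534 − 0)/0.000610352 = 11556.2906; ⌊·⌋ gives code 11556.
Code 11556 maps back to 0 + 11556×0.000610352 V = 7.0532227 V.
Difference: 0.000177344 V → 0.177 mV.

0.177 mV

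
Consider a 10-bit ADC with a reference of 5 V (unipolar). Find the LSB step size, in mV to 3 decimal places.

Full-scale span = 5 V.
LSB = 5 / 2^10 = 5 / 1024 = 0.00488281 V = 4.883 mV.

4.883 mV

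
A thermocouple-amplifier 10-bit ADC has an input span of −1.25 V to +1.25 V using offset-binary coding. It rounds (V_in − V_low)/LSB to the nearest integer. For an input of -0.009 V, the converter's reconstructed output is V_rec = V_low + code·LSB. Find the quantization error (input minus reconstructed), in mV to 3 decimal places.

Step size: 2.5 V ÷ 2^10 = 2.441 mV.
Scaled input = 508.3136 LSBs, so code = 508.
Code 508 maps back to (−1.25) + 508×0.00244141 V = -0.009765625 V.
Error = -0.009 − (−0.009765625) = 0.000765625 V = 0.766 mV.

0.766 mV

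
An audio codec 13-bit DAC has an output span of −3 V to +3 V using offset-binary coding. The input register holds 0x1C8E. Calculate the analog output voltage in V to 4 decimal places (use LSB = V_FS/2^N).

2.3540 V

LSB = 6 V / 2^13 = 0.732 mV.
Code 0x1C8E = 7310 decimal.
V_out = (−3) + 7310 × 0.000732422 V = 2.354 V.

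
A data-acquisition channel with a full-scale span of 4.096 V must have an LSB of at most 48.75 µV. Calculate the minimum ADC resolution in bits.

Number of steps required ≥ 4.096 V / 48.75 µV = 84020.51.
Need 2^N ≥ 84020.51; 2^16 = 65536, 2^17 = 131072.
Minimum N = 17.

17 bits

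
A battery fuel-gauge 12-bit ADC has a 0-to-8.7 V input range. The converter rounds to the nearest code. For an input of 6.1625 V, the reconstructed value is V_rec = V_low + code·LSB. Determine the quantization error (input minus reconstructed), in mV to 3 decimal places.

LSB = 8.7/2^12 = 2.124 mV.
(6.1625 − 0)/0.00212402 = 2901.3333; round gives code 2901.
Code 2901 maps back to 0 + 2901×0.00212402 V = 6.161792 V.
Error = 6.1625 − 6.161792 = 0.000708008 V = 0.708 mV.

0.708 mV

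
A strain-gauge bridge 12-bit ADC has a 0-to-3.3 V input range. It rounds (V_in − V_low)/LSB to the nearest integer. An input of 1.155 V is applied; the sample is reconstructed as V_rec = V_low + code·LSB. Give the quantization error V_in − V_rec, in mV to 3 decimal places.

One LSB is 3.3 V / 4096 = 0.806 mV.
(1.155 − 0)/0.000805664 = 1433.6000; round gives code 1434.
Reconstructed: 1.1553223 V.
V_in − V_rec = -0.000322266 V = -0.322 mV.

-0.322 mV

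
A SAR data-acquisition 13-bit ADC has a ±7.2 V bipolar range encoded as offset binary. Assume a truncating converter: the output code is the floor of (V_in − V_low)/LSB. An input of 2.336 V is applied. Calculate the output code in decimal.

With 8192 levels over 14.4 V, one step is 1.758 mV.
Input sits at 5424.924 steps above V_low.
So the output code is 5424.

code 5424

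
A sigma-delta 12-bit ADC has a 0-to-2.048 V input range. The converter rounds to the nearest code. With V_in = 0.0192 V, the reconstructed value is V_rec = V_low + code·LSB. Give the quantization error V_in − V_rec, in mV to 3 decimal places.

0.200 mV

One LSB is 2.048 V / 4096 = 0.500 mV.
(V_in − V_low)/LSB = (0.0192 − 0)/0.0005 = 38.4000 → code 38 (round).
Reconstructed: 0.019 V.
V_in − V_rec = 0.0002 V = 0.200 mV.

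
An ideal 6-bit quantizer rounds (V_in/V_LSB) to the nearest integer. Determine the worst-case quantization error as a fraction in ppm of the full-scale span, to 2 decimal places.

7812.50 ppm

Rounding → worst-case error = ½ LSB = V_FS/2^7, so 1e+06/128 = 7812.5 ppm of full scale.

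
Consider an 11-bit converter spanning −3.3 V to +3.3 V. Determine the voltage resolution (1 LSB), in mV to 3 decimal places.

Full-scale span = 6.6 V.
LSB = 6.6 / 2^11 = 6.6 / 2048 = 0.00322266 V = 3.223 mV.

3.223 mV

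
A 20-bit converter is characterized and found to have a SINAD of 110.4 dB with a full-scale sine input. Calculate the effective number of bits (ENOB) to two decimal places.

18.05 bits

ENOB = (SINAD − 1.76) / 6.02 = (110.4 − 1.76)/6.02 = 18.047.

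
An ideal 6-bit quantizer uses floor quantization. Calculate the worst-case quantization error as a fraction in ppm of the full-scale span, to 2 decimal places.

Truncating → worst-case error = 1 LSB = V_FS/2^6, so 1e+06/64 = 15625 ppm of full scale.

15625.00 ppm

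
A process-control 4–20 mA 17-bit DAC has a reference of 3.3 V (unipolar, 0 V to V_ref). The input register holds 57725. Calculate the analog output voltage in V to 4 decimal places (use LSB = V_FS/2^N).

LSB = 3.3 V / 2^17 = 25.18 µV.
V_out = 0 + 57725 × 2.5177e-05 V = 1.45334 V.

1.4533 V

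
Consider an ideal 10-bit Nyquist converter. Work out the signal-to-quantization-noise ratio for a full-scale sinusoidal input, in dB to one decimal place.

SNR ≈ 6.02·N + 1.76 dB = 6.02·10 + 1.76 = 61.96 dB.

62.0 dB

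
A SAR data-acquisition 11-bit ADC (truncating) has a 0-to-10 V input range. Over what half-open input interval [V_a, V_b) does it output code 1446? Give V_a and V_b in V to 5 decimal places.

LSB = 10/2^11 = 4.883 mV.
V_a = V_low + 1446·LSB = 7.06055 V; V_b = V_low + 1447·LSB = 7.06543 V.

[7.06055 V, 7.06543 V)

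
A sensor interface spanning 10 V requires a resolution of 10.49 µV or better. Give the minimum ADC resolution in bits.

Number of steps required ≥ 10 V / 10.49 µV = 953288.85.
Need 2^N ≥ 953288.85; 2^19 = 524288, 2^20 = 1048576.
Minimum N = 20.

20 bits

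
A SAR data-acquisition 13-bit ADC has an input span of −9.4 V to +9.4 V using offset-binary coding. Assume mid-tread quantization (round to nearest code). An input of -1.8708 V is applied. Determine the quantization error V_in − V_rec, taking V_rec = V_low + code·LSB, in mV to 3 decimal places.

-0.439 mV

LSB = 18.8/2^13 = 2.295 mV.
(-1.8708 − (−9.4))/0.00229492 = 3280.8089; round gives code 3281.
Reconstructed: -1.8703613 V.
Error = -1.8708 − (−1.8703613) = -0.000438672 V = -0.439 mV.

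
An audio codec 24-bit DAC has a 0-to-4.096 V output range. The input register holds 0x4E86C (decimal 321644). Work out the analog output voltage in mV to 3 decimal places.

78.526 mV

LSB = 4.096 V / 2^24 = 0.24 µV.
Code 0x4E86C = 321644 decimal.
V_out = 0 + 321644 × 2.44141e-07 V = 0.0785264 V.
= 78.526 mV.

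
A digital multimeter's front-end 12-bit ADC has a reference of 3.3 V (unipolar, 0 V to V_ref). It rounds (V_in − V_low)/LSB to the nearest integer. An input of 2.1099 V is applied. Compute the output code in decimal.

With 4096 levels over 3.3 V, one step is 0.806 mV.
(2.1099 − 0) / 0.000805664 = 2618.833 LSBs.
round(2618.833) = 2619.

code 2619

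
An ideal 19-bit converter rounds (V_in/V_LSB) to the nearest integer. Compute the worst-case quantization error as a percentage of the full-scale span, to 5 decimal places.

Rounding → worst-case error = ½ LSB = V_FS/2^20, so 100/1048576 = 9.53674e-05 % of full scale.

0.00010 %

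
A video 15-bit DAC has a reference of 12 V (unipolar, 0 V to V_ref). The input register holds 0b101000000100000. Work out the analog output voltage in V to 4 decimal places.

7.5117 V

LSB = 12 V / 2^15 = 366.21 µV.
Code 0b101000000100000 = 20512 decimal.
V_out = 0 + 20512 × 0.000366211 V = 7.51172 V.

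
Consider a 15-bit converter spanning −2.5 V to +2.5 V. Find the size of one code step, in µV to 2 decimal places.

Full-scale span = 5 V.
LSB = 5 / 2^15 = 5 / 32768 = 0.000152588 V = 152.59 µV.

152.59 µV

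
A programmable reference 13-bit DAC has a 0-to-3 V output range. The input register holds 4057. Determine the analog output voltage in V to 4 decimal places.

1.4857 V

LSB = 3 V / 2^13 = 366.21 µV.
V_out = 0 + 4057 × 0.000366211 V = 1.48572 V.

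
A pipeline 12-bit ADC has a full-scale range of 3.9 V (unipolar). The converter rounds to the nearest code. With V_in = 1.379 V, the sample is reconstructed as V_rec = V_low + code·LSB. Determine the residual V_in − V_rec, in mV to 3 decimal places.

Step size: 3.9 V ÷ 2^12 = 0.952 mV.
(1.379 − 0)/0.000952148 = 1448.3036; round gives code 1448.
Code 1448 maps back to 0 + 1448×0.000952148 V = 1.3787109 V.
Difference: 0.000289062 V → 0.289 mV.

0.289 mV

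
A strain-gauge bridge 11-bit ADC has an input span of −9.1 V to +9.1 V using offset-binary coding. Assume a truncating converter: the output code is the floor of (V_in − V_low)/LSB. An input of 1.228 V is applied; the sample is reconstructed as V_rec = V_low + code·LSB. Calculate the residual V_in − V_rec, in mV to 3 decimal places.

LSB = 18.2/2^11 = 8.887 mV.
(1.228 − (−9.1))/0.00888672 = 1162.1837; ⌊·⌋ gives code 1162.
Reconstructed: 1.2263672 V.
V_in − V_rec = 0.00163281 V = 1.633 mV.

1.633 mV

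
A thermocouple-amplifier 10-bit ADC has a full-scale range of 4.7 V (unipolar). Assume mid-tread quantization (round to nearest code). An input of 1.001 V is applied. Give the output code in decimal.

With 1024 levels over 4.7 V, one step is 4.590 mV.
Input sits at 218.090 steps above V_low.
round(218.090) = 218.

code 218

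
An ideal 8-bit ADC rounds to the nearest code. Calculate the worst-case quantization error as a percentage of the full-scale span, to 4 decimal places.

0.1953 %

Rounding → worst-case error = ½ LSB = V_FS/2^9, so 100/512 = 0.195312 % of full scale.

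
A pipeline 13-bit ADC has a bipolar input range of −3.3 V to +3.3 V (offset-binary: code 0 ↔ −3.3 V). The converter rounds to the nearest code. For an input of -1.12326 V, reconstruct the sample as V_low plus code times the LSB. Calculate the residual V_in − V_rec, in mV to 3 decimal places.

Step size: 6.6 V ÷ 2^13 = 0.806 mV.
(-1.12326 − (−3.3))/0.000805664 = 2701.7961; round gives code 2702.
Reconstructed: -1.1230957 V.
V_in − V_rec = -0.000164297 V = -0.164 mV.

-0.164 mV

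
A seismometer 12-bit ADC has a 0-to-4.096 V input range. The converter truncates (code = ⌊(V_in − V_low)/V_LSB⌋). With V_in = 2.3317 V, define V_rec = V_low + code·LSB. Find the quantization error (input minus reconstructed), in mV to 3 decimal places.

Step size: 4.096 V ÷ 2^12 = 1.000 mV.
(2.3317 − 0)/0.001 = 2331.7000; ⌊·⌋ gives code 2331.
Code 2331 maps back to 0 + 2331×0.001 V = 2.331 V.
V_in − V_rec = 0.0007 V = 0.700 mV.

0.700 mV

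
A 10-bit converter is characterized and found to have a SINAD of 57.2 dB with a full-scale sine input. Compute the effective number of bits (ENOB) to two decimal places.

9.21 bits

ENOB = (SINAD − 1.76) / 6.02 = (57.2 − 1.76)/6.02 = 9.209.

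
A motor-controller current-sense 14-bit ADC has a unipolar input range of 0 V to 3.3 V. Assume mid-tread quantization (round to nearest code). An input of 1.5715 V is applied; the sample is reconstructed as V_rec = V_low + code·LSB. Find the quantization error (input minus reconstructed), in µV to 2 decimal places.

LSB = 3.3/2^14 = 201.42 µV.
(V_in − V_low)/LSB = (1.5715 − 0)/0.000201416 = 7802.2594 → code 7802 (round).
Code 7802 maps back to 0 + 7802×0.000201416 V = 1.5714478 V.
Error = 1.5715 − 1.5714478 = 5.22461e-05 V = 52.25 µV.

52.25 µV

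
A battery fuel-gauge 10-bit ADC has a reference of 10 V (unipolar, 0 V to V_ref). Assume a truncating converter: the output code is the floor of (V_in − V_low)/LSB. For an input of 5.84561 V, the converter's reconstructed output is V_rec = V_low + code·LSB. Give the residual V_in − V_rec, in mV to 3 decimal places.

One LSB is 10 V / 1024 = 9.766 mV.
(5.84561 − 0)/0.00976562 = 598.5905; ⌊·⌋ gives code 598.
Code 598 maps back to 0 + 598×0.00976562 V = 5.8398438 V.
V_in − V_rec = 0.00576625 V = 5.766 mV.

5.766 mV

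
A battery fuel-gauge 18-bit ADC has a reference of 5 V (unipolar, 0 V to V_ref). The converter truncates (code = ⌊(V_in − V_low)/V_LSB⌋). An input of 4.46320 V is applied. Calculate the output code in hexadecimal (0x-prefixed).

Full-scale span = 5 V; LSB = 5/2^18 = 19.07 µV.
(4.46320 − 0) / 1.90735e-05 = 234000.220 LSBs.
Floor → code 234000.
In hexadecimal (0x-prefixed): 0x39210.

code 0x39210 (decimal 234000)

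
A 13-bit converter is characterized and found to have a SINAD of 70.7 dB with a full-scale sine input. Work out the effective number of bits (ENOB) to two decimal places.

11.45 bits

ENOB = (SINAD − 1.76) / 6.02 = (70.7 − 1.76)/6.02 = 11.452.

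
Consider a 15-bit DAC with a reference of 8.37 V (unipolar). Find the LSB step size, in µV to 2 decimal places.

255.43 µV

Full-scale span = 8.37 V.
LSB = 8.37 / 2^15 = 8.37 / 32768 = 0.000255432 V = 255.43 µV.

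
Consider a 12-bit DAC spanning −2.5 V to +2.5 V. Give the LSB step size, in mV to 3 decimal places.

Full-scale span = 5 V.
LSB = 5 / 2^12 = 5 / 4096 = 0.0012207 V = 1.221 mV.

1.221 mV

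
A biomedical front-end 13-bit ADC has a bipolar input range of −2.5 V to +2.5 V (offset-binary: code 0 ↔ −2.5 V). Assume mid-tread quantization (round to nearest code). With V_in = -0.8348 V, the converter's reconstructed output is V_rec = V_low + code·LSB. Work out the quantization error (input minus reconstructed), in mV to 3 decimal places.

Step size: 5 V ÷ 2^13 = 0.610 mV.
(-0.8348 − (−2.5))/0.000610352 = 2728.2637; round gives code 2728.
Reconstructed: -0.83496094 V.
Error = -0.8348 − (−0.83496094) = 0.000160938 V = 0.161 mV.

0.161 mV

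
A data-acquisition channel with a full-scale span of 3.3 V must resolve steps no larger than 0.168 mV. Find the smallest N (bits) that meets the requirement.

15 bits

Number of steps required ≥ 3.3 V / 0.168 mV = 19642.86.
Need 2^N ≥ 19642.86; 2^14 = 16384, 2^15 = 32768.
Minimum N = 15.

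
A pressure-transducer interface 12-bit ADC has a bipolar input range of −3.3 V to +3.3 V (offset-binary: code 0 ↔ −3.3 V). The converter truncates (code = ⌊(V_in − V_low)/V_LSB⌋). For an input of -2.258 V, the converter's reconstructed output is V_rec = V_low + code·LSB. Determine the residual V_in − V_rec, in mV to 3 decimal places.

One LSB is 6.6 V / 4096 = 1.611 mV.
Scaled input = 646.6715 LSBs, so code = 646.
Reconstructed: -2.259082 V.
Error = -2.258 − (−2.259082) = 0.00108203 V = 1.082 mV.

1.082 mV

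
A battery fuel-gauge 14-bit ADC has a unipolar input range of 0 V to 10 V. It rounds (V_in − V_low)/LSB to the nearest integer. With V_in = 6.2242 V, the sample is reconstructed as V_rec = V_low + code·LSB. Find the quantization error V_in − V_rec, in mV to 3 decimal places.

One LSB is 10 V / 16384 = 0.610 mV.
Scaled input = 10197.7293 LSBs, so code = 10198.
Code 10198 maps back to 0 + 10198×0.000610352 V = 6.2243652 V.
Difference: -0.000165234 V → -0.165 mV.

-0.165 mV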